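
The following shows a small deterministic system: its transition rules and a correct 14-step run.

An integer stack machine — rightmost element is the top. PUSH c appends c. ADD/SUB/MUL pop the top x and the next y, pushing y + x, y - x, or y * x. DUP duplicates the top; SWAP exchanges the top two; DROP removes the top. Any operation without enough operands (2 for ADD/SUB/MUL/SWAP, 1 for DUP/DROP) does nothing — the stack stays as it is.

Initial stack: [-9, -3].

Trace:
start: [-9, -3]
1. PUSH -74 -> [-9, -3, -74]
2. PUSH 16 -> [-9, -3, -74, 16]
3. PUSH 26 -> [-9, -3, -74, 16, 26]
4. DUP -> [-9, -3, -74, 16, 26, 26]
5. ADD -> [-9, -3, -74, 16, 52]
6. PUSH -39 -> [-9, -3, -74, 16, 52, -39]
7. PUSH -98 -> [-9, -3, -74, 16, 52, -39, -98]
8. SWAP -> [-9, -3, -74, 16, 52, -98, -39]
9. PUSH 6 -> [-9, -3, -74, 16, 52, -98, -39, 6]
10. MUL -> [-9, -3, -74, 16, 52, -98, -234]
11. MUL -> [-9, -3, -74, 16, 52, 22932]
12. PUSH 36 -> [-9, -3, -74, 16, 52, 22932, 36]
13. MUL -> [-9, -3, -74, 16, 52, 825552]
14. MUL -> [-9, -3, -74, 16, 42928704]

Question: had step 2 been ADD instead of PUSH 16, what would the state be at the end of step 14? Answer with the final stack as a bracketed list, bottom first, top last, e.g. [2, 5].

[-9, -77, 42928704]

(re-executing from step 2 with the substitution; state before step 2: [-9, -3, -74])
2. ADD -> [-9, -77]
3. PUSH 26 -> [-9, -77, 26]
4. DUP -> [-9, -77, 26, 26]
5. ADD -> [-9, -77, 52]
6. PUSH -39 -> [-9, -77, 52, -39]
7. PUSH -98 -> [-9, -77, 52, -39, -98]
8. SWAP -> [-9, -77, 52, -98, -39]
9. PUSH 6 -> [-9, -77, 52, -98, -39, 6]
10. MUL -> [-9, -77, 52, -98, -234]
11. MUL -> [-9, -77, 52, 22932]
12. PUSH 36 -> [-9, -77, 52, 22932, 36]
13. MUL -> [-9, -77, 52, 825552]
14. MUL -> [-9, -77, 42928704]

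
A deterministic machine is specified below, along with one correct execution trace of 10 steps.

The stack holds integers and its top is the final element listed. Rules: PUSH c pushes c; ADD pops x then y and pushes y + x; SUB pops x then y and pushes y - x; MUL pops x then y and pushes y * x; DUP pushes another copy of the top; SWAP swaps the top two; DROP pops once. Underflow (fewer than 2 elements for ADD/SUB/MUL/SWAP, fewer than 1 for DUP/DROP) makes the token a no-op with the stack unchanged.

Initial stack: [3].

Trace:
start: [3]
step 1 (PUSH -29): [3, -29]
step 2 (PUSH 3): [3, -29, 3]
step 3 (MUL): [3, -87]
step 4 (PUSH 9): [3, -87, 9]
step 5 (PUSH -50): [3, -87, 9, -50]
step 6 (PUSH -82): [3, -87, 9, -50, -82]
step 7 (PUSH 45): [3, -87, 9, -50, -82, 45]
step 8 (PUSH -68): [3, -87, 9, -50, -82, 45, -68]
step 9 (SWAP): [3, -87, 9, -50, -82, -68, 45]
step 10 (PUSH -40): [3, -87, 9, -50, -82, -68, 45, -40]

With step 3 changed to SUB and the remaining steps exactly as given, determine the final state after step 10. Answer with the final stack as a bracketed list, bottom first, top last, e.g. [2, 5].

[3, -32, 9, -50, -82, -68, 45, -40]

(re-executing from step 3 with the substitution; state before step 3: [3, -29, 3])
step 3 (SUB): [3, -32]
step 4 (PUSH 9): [3, -32, 9]
step 5 (PUSH -50): [3, -32, 9, -50]
step 6 (PUSH -82): [3, -32, 9, -50, -82]
step 7 (PUSH 45): [3, -32, 9, -50, -82, 45]
step 8 (PUSH -68): [3, -32, 9, -50, -82, 45, -68]
step 9 (SWAP): [3, -32, 9, -50, -82, -68, 45]
step 10 (PUSH -40): [3, -32, 9, -50, -82, -68, 45, -40]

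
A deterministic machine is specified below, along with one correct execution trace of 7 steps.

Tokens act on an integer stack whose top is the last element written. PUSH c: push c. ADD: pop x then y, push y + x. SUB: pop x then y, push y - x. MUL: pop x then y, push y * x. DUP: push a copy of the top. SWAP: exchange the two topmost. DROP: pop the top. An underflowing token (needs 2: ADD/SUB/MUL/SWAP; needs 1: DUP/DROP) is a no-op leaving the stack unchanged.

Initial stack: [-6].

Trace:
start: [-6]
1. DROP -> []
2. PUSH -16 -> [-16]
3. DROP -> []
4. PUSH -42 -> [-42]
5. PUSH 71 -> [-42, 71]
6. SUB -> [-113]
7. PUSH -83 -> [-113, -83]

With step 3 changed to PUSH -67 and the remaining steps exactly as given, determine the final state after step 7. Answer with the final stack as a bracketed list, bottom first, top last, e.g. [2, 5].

(re-executing from step 3 with the substitution; state before step 3: [-16])
3. PUSH -67 -> [-16, -67]
4. PUSH -42 -> [-16, -67, -42]
5. PUSH 71 -> [-16, -67, -42, 71]
6. SUB -> [-16, -67, -113]
7. PUSH -83 -> [-16, -67, -113, -83]

[-16, -67, -113, -83]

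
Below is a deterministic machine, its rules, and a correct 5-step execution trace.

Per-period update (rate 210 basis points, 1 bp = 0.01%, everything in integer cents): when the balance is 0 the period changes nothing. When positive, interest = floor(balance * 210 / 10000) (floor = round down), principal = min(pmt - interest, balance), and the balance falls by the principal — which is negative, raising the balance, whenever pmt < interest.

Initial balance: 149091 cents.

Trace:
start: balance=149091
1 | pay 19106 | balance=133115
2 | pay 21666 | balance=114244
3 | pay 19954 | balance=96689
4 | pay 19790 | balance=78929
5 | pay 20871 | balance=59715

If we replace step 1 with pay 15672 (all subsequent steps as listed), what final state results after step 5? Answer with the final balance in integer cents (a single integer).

63446

(re-executing from step 1 with the substitution; state before step 1: balance=149091)
1 | pay 15672 | balance=136549
2 | pay 21666 | balance=117750
3 | pay 19954 | balance=100268
4 | pay 19790 | balance=82583
5 | pay 20871 | balance=63446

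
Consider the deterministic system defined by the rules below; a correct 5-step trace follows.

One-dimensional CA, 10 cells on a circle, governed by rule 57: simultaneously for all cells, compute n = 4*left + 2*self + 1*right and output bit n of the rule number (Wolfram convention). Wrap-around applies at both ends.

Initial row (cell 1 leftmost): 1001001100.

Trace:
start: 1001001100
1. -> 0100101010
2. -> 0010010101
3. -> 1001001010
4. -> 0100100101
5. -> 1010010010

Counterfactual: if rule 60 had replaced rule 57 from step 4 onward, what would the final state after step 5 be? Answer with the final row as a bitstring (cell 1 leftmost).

0011011000

(re-executing steps 4..5 under rule 60; state before step 4: 1001001010)
4. -> 1101101111
5. -> 0011011000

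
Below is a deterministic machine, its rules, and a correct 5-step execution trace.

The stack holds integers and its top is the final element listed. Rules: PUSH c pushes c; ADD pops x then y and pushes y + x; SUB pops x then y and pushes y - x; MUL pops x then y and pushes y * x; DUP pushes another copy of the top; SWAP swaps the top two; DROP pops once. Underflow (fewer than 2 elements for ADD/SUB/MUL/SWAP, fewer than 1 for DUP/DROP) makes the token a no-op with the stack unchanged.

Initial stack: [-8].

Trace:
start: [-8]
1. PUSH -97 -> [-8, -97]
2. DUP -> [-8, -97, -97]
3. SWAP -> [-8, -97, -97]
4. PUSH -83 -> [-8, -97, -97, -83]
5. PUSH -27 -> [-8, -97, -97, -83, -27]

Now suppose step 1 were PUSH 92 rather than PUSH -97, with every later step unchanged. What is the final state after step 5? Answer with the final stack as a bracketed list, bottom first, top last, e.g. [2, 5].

[-8, 92, 92, -83, -27]

(re-executing from step 1 with the substitution; state before step 1: [-8])
1. PUSH 92 -> [-8, 92]
2. DUP -> [-8, 92, 92]
3. SWAP -> [-8, 92, 92]
4. PUSH -83 -> [-8, 92, 92, -83]
5. PUSH -27 -> [-8, 92, 92, -83, -27]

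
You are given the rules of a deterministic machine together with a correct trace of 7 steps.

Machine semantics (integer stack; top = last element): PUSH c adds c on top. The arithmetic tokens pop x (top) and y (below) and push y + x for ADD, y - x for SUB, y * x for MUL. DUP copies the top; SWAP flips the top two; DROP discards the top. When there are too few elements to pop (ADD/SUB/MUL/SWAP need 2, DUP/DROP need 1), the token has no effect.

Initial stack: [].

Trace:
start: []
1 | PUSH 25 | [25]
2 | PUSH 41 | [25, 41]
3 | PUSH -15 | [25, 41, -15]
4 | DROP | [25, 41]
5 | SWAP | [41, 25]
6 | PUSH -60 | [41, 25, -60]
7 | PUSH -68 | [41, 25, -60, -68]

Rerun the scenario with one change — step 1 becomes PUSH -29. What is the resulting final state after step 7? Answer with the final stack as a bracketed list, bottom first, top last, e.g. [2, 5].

(re-executing from step 1 with the substitution; state before step 1: [])
1 | PUSH -29 | [-29]
2 | PUSH 41 | [-29, 41]
3 | PUSH -15 | [-29, 41, -15]
4 | DROP | [-29, 41]
5 | SWAP | [41, -29]
6 | PUSH -60 | [41, -29, -60]
7 | PUSH -68 | [41, -29, -60, -68]

[41, -29, -60, -68]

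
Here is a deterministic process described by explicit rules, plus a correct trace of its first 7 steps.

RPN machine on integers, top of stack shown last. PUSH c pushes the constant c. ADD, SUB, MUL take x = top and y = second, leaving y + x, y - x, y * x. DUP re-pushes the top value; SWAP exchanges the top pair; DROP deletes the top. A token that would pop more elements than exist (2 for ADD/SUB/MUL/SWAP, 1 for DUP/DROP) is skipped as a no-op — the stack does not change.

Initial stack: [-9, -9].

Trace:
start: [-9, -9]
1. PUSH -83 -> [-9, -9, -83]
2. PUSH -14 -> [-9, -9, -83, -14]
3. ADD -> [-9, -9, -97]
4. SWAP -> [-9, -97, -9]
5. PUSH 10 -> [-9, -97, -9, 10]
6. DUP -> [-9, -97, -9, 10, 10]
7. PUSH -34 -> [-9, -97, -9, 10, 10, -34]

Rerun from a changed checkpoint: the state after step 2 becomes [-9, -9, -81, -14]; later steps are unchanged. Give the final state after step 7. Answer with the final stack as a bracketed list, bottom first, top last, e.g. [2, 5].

state after step 2 := [-9, -9, -81, -14]
3. ADD -> [-9, -9, -95]
4. SWAP -> [-9, -95, -9]
5. PUSH 10 -> [-9, -95, -9, 10]
6. DUP -> [-9, -95, -9, 10, 10]
7. PUSH -34 -> [-9, -95, -9, 10, 10, -34]

[-9, -95, -9, 10, 10, -34]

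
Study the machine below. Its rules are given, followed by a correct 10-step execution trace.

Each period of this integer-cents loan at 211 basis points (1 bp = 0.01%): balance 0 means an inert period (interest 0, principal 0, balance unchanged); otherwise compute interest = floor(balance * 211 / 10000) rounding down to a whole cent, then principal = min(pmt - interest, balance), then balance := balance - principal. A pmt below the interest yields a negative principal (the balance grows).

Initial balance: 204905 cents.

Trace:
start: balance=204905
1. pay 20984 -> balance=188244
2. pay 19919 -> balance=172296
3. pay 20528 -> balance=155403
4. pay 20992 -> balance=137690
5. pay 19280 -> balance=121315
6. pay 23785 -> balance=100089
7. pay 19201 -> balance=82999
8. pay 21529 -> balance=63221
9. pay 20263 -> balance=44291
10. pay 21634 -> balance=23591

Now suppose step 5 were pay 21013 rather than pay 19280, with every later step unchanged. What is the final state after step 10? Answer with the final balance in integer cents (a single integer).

(re-executing from step 5 with the substitution; state before step 5: balance=137690)
5. pay 21013 -> balance=119582
6. pay 23785 -> balance=98320
7. pay 19201 -> balance=81193
8. pay 21529 -> balance=61377
9. pay 20263 -> balance=42409
10. pay 21634 -> balance=21669

21669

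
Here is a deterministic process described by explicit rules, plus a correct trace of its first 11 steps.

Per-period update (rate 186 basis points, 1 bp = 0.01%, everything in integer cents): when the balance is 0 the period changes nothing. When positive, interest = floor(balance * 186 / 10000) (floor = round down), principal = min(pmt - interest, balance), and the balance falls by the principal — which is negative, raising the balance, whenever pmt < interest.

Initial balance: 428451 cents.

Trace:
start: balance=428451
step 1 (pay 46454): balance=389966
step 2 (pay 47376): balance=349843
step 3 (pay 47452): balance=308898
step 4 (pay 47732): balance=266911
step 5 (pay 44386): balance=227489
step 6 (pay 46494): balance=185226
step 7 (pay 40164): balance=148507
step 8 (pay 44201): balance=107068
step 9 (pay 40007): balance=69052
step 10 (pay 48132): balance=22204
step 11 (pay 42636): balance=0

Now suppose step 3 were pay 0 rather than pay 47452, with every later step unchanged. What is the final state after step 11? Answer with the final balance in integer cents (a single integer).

(re-executing from step 3 with the substitution; state before step 3: balance=349843)
step 3 (pay 0): balance=356350
step 4 (pay 47732): balance=315246
step 5 (pay 44386): balance=276723
step 6 (pay 46494): balance=235376
step 7 (pay 40164): balance=199589
step 8 (pay 44201): balance=159100
step 9 (pay 40007): balance=122052
step 10 (pay 48132): balance=76190
step 11 (pay 42636): balance=34971

34971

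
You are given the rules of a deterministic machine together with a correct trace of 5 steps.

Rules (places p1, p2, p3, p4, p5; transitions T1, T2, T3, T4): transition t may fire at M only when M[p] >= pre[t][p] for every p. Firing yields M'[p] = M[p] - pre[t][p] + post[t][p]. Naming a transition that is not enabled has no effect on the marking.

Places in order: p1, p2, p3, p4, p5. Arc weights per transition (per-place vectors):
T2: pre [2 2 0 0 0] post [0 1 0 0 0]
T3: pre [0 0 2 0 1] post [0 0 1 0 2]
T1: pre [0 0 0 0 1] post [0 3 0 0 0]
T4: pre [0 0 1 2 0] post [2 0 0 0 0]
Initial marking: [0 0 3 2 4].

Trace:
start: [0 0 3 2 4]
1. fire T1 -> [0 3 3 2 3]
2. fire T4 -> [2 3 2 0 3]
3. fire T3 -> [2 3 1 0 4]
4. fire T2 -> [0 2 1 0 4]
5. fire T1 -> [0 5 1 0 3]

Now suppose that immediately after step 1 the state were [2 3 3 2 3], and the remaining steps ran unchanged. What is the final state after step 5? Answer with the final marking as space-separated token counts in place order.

2 5 1 0 3

state after step 1 := [2 3 3 2 3]
2. fire T4 -> [4 3 2 0 3]
3. fire T3 -> [4 3 1 0 4]
4. fire T2 -> [2 2 1 0 4]
5. fire T1 -> [2 5 1 0 3]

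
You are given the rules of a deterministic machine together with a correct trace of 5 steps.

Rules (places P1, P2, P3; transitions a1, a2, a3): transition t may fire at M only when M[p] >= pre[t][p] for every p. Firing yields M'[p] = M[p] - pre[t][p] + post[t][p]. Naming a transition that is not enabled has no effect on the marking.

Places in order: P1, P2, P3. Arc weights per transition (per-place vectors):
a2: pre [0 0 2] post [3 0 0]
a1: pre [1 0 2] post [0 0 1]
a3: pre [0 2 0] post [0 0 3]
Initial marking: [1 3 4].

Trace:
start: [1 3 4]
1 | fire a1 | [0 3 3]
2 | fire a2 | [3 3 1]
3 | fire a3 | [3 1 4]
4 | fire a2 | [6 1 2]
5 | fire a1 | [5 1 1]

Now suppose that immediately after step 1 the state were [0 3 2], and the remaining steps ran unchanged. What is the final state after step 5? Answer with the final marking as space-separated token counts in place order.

6 1 1

state after step 1 := [0 3 2]
2 | fire a2 | [3 3 0]
3 | fire a3 | [3 1 3]
4 | fire a2 | [6 1 1]
5 | fire a1 | [6 1 1]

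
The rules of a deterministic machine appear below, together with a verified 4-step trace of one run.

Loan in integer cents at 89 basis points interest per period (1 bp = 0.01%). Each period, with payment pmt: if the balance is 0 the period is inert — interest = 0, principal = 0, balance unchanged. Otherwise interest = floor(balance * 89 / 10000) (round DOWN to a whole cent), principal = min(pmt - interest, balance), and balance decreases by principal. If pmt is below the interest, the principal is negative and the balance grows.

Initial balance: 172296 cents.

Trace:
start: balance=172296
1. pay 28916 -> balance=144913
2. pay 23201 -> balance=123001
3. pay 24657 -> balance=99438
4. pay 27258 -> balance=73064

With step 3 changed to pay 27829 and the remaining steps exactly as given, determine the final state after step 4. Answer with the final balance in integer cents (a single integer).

(re-executing from step 3 with the substitution; state before step 3: balance=123001)
3. pay 27829 -> balance=96266
4. pay 27258 -> balance=69864

69864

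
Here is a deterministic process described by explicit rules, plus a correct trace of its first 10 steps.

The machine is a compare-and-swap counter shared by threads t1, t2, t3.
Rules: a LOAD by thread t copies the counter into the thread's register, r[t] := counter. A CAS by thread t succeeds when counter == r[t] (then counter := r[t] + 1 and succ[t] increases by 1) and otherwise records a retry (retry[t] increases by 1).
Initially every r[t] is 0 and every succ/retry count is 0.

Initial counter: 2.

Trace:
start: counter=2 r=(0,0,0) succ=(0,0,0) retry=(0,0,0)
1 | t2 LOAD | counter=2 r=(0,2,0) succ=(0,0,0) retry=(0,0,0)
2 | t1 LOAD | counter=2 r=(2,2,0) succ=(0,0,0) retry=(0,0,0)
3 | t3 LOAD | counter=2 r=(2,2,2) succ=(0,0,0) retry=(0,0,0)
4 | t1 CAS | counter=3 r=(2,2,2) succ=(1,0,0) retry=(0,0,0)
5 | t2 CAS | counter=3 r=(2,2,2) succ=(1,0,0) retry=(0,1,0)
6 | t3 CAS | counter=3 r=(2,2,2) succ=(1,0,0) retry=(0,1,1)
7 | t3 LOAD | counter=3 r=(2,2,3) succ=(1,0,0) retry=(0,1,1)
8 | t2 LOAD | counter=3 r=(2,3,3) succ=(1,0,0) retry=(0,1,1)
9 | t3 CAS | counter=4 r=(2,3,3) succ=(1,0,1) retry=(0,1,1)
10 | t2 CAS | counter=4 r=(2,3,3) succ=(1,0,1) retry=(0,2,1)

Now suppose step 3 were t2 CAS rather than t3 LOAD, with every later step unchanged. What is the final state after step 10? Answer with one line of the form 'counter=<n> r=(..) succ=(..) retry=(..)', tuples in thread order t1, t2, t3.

(re-executing from step 3 with the substitution; state before step 3: counter=2 r=(2,2,0) succ=(0,0,0) retry=(0,0,0))
3 | t2 CAS | counter=3 r=(2,2,0) succ=(0,1,0) retry=(0,0,0)
4 | t1 CAS | counter=3 r=(2,2,0) succ=(0,1,0) retry=(1,0,0)
5 | t2 CAS | counter=3 r=(2,2,0) succ=(0,1,0) retry=(1,1,0)
6 | t3 CAS | counter=3 r=(2,2,0) succ=(0,1,0) retry=(1,1,1)
7 | t3 LOAD | counter=3 r=(2,2,3) succ=(0,1,0) retry=(1,1,1)
8 | t2 LOAD | counter=3 r=(2,3,3) succ=(0,1,0) retry=(1,1,1)
9 | t3 CAS | counter=4 r=(2,3,3) succ=(0,1,1) retry=(1,1,1)
10 | t2 CAS | counter=4 r=(2,3,3) succ=(0,1,1) retry=(1,2,1)

counter=4 r=(2,3,3) succ=(0,1,1) retry=(1,2,1)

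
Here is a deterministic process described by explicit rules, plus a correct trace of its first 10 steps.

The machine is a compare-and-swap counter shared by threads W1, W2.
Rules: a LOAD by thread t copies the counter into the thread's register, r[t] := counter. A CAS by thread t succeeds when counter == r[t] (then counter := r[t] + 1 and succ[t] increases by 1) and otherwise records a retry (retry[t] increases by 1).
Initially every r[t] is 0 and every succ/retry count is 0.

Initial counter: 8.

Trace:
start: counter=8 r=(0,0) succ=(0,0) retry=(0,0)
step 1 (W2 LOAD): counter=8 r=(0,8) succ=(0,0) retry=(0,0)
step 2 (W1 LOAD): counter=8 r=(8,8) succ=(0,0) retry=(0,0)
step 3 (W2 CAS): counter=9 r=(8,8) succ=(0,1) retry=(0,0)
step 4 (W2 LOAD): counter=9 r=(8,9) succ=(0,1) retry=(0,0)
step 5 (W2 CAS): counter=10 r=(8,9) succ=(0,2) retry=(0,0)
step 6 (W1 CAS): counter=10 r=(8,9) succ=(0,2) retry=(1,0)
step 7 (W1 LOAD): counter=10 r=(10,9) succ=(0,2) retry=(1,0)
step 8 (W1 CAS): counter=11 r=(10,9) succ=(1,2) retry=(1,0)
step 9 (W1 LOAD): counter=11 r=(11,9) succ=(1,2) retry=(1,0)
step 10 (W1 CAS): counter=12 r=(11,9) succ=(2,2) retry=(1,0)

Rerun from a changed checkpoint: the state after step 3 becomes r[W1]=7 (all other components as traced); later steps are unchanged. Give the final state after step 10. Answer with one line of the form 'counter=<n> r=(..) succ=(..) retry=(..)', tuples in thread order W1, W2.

state after step 3 := counter=9 r=(7,8) succ=(0,1) retry=(0,0)
step 4 (W2 LOAD): counter=9 r=(7,9) succ=(0,1) retry=(0,0)
step 5 (W2 CAS): counter=10 r=(7,9) succ=(0,2) retry=(0,0)
step 6 (W1 CAS): counter=10 r=(7,9) succ=(0,2) retry=(1,0)
step 7 (W1 LOAD): counter=10 r=(10,9) succ=(0,2) retry=(1,0)
step 8 (W1 CAS): counter=11 r=(10,9) succ=(1,2) retry=(1,0)
step 9 (W1 LOAD): counter=11 r=(11,9) succ=(1,2) retry=(1,0)
step 10 (W1 CAS): counter=12 r=(11,9) succ=(2,2) retry=(1,0)

counter=12 r=(11,9) succ=(2,2) retry=(1,0)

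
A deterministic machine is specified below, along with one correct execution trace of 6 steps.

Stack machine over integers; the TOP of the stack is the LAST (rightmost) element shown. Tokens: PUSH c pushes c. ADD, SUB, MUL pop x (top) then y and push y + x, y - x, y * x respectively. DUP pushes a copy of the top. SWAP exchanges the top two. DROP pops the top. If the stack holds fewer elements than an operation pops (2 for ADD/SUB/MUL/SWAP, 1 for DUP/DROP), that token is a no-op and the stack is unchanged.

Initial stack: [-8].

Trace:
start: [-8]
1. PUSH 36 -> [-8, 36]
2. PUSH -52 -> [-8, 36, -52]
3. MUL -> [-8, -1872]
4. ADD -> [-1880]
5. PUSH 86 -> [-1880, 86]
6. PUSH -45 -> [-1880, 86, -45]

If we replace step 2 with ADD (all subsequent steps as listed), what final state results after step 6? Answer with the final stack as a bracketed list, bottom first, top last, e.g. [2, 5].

[28, 86, -45]

(re-executing from step 2 with the substitution; state before step 2: [-8, 36])
2. ADD -> [28]
3. MUL -> [28]
4. ADD -> [28]
5. PUSH 86 -> [28, 86]
6. PUSH -45 -> [28, 86, -45]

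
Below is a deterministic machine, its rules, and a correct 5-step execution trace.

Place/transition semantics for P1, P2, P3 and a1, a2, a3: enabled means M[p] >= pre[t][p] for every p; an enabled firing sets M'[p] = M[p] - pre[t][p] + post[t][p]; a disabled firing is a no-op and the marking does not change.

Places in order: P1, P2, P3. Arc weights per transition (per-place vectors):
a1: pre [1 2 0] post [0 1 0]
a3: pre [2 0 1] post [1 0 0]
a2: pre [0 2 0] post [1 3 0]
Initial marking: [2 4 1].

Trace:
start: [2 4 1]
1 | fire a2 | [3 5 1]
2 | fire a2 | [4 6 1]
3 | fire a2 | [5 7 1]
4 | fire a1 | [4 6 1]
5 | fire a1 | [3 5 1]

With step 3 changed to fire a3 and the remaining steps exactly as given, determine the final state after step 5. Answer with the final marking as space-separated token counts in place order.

1 4 0

(re-executing from step 3 with the substitution; state before step 3: [4 6 1])
3 | fire a3 | [3 6 0]
4 | fire a1 | [2 5 0]
5 | fire a1 | [1 4 0]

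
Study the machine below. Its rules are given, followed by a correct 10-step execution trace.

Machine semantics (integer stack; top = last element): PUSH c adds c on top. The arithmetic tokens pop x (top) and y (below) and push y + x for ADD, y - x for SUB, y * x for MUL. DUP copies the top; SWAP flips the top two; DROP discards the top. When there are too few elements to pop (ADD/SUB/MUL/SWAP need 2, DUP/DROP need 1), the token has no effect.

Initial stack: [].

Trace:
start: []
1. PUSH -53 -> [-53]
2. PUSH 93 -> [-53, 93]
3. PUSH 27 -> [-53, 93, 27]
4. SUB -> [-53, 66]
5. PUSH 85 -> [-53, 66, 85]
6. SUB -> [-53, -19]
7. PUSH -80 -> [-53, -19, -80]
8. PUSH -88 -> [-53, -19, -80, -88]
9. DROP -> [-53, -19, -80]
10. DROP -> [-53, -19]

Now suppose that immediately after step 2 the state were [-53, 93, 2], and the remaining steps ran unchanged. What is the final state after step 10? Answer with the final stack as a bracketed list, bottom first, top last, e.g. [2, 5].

state after step 2 := [-53, 93, 2]
3. PUSH 27 -> [-53, 93, 2, 27]
4. SUB -> [-53, 93, -25]
5. PUSH 85 -> [-53, 93, -25, 85]
6. SUB -> [-53, 93, -110]
7. PUSH -80 -> [-53, 93, -110, -80]
8. PUSH -88 -> [-53, 93, -110, -80, -88]
9. DROP -> [-53, 93, -110, -80]
10. DROP -> [-53, 93, -110]

[-53, 93, -110]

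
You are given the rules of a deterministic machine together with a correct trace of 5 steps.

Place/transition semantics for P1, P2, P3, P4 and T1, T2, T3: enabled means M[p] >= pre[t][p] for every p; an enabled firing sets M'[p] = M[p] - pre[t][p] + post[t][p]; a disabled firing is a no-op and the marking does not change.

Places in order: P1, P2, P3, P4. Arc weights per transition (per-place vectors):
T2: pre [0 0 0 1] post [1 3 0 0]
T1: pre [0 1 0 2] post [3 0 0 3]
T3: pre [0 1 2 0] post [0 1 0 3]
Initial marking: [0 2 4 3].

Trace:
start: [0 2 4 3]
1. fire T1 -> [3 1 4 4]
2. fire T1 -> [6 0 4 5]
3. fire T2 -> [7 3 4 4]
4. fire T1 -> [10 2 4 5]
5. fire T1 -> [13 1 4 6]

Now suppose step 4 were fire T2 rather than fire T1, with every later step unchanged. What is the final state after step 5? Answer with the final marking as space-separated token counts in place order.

11 5 4 4

(re-executing from step 4 with the substitution; state before step 4: [7 3 4 4])
4. fire T2 -> [8 6 4 3]
5. fire T1 -> [11 5 4 4]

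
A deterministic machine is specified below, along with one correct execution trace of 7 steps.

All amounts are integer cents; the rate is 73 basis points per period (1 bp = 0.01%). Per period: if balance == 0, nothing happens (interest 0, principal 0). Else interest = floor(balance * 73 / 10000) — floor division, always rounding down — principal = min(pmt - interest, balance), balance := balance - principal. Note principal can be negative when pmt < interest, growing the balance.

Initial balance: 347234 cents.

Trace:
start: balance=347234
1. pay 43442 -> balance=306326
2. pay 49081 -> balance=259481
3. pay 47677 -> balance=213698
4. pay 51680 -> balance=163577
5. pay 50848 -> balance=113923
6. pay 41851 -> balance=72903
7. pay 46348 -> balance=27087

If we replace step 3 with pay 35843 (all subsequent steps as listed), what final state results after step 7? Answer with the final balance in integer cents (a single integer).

39271

(re-executing from step 3 with the substitution; state before step 3: balance=259481)
3. pay 35843 -> balance=225532
4. pay 51680 -> balance=175498
5. pay 50848 -> balance=125931
6. pay 41851 -> balance=84999
7. pay 46348 -> balance=39271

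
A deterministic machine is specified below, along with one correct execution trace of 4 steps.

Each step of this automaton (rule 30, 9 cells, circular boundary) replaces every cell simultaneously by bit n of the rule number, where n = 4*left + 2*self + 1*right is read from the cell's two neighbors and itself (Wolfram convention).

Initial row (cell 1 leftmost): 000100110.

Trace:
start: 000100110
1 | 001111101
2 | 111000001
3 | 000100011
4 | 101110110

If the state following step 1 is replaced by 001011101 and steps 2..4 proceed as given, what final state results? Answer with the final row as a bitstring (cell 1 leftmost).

state after step 1 := 001011101
2 | 111010001
3 | 000011011
4 | 100110010

100110010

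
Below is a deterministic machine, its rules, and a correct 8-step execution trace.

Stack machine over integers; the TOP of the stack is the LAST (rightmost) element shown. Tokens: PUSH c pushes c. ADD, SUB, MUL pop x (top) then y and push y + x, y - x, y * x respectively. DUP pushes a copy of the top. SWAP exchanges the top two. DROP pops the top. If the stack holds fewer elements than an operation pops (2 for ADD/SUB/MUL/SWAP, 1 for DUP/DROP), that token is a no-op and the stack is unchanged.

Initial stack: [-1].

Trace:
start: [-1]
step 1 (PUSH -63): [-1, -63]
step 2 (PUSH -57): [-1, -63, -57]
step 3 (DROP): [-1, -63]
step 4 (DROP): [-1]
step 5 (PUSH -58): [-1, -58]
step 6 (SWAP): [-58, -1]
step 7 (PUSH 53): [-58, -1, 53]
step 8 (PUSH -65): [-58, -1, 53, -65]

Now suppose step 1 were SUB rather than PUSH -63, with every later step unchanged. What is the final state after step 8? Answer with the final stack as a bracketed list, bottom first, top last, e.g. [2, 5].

(re-executing from step 1 with the substitution; state before step 1: [-1])
step 1 (SUB): [-1]
step 2 (PUSH -57): [-1, -57]
step 3 (DROP): [-1]
step 4 (DROP): []
step 5 (PUSH -58): [-58]
step 6 (SWAP): [-58]
step 7 (PUSH 53): [-58, 53]
step 8 (PUSH -65): [-58, 53, -65]

[-58, 53, -65]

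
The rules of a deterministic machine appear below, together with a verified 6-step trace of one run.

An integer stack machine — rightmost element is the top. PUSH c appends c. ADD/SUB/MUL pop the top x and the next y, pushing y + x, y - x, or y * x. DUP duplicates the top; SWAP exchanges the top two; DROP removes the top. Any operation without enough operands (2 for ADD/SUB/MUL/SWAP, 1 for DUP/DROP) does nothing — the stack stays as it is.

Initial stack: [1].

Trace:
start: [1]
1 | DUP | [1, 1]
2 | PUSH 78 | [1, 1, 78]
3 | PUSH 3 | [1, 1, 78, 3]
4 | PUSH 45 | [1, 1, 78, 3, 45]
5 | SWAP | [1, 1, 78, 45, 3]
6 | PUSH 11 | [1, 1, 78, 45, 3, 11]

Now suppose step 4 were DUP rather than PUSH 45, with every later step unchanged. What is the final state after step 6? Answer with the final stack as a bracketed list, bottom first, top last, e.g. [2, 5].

(re-executing from step 4 with the substitution; state before step 4: [1, 1, 78, 3])
4 | DUP | [1, 1, 78, 3, 3]
5 | SWAP | [1, 1, 78, 3, 3]
6 | PUSH 11 | [1, 1, 78, 3, 3, 11]

[1, 1, 78, 3, 3, 11]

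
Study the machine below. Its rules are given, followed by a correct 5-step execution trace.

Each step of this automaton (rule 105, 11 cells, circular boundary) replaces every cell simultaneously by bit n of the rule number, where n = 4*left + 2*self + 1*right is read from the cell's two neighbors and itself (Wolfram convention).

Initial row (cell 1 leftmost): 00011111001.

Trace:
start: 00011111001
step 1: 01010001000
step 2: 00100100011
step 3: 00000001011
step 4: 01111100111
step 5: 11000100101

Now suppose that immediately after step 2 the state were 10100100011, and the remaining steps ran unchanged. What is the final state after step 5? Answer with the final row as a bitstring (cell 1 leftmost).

state after step 2 := 10100100011
step 3: 11000001010
step 4: 11011100101
step 5: 01110100011

01110100011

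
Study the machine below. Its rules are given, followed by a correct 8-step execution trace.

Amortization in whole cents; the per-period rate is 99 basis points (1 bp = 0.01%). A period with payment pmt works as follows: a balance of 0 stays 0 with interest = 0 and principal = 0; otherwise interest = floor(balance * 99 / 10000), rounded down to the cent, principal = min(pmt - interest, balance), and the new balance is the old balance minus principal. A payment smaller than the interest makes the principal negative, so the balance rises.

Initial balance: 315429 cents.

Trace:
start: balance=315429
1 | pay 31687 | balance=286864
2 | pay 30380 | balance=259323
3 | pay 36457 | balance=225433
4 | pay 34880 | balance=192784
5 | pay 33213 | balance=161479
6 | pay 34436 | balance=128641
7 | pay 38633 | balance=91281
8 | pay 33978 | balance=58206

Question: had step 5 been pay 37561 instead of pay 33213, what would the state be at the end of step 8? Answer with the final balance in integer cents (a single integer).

53728

(re-executing from step 5 with the substitution; state before step 5: balance=192784)
5 | pay 37561 | balance=157131
6 | pay 34436 | balance=124250
7 | pay 38633 | balance=86847
8 | pay 33978 | balance=53728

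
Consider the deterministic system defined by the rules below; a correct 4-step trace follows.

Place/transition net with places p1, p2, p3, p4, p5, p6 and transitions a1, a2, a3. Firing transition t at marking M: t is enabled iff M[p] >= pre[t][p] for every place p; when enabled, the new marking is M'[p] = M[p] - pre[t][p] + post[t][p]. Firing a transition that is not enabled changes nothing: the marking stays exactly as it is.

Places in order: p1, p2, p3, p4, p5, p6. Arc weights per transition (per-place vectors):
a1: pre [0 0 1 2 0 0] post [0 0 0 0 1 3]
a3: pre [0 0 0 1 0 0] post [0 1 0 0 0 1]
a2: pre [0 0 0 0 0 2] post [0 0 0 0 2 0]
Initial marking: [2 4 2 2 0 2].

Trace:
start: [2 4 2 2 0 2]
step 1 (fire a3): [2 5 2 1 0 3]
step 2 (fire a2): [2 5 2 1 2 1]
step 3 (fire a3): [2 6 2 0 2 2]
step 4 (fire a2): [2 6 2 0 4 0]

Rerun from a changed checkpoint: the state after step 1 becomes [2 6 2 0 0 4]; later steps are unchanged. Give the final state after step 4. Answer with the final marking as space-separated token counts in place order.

state after step 1 := [2 6 2 0 0 4]
step 2 (fire a2): [2 6 2 0 2 2]
step 3 (fire a3): [2 6 2 0 2 2]
step 4 (fire a2): [2 6 2 0 4 0]

2 6 2 0 4 0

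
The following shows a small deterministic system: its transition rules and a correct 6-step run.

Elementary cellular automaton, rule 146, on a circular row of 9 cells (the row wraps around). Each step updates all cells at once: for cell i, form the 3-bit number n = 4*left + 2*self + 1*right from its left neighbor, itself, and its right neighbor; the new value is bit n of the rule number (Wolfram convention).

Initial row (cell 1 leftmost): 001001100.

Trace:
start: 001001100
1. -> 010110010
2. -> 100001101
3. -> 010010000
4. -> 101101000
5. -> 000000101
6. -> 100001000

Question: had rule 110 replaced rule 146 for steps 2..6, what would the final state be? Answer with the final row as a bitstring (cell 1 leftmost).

111010011

(re-executing steps 2..6 under rule 110; state before step 2: 010110010)
2. -> 111110110
3. -> 100011111
4. -> 100110000
5. -> 101110001
6. -> 111010011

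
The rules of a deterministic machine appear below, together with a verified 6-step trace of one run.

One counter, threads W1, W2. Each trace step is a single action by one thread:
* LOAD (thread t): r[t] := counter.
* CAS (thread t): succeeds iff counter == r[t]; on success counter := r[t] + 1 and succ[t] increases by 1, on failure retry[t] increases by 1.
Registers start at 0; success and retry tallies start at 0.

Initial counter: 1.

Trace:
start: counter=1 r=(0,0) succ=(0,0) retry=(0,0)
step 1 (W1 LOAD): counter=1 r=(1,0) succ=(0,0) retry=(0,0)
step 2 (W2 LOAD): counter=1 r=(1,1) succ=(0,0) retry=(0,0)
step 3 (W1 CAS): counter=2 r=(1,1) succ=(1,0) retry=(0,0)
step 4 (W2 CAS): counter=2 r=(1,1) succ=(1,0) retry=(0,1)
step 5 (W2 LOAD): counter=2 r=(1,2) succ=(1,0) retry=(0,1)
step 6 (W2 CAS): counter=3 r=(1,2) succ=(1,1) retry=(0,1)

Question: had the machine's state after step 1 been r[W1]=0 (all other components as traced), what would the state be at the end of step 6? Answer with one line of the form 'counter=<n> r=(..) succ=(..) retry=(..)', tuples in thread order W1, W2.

state after step 1 := counter=1 r=(0,0) succ=(0,0) retry=(0,0)
step 2 (W2 LOAD): counter=1 r=(0,1) succ=(0,0) retry=(0,0)
step 3 (W1 CAS): counter=1 r=(0,1) succ=(0,0) retry=(1,0)
step 4 (W2 CAS): counter=2 r=(0,1) succ=(0,1) retry=(1,0)
step 5 (W2 LOAD): counter=2 r=(0,2) succ=(0,1) retry=(1,0)
step 6 (W2 CAS): counter=3 r=(0,2) succ=(0,2) retry=(1,0)

counter=3 r=(0,2) succ=(0,2) retry=(1,0)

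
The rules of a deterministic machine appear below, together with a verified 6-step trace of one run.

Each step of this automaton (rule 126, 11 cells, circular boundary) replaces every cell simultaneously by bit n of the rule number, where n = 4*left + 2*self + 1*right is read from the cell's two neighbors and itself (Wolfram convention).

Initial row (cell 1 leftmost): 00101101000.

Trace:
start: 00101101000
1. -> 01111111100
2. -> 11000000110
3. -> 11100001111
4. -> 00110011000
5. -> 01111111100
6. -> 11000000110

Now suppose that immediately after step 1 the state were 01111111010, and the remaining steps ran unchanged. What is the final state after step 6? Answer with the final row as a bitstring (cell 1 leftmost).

11110111100

state after step 1 := 01111111010
2. -> 11000001111
3. -> 01100011000
4. -> 11110111100
5. -> 10011100111
6. -> 11110111100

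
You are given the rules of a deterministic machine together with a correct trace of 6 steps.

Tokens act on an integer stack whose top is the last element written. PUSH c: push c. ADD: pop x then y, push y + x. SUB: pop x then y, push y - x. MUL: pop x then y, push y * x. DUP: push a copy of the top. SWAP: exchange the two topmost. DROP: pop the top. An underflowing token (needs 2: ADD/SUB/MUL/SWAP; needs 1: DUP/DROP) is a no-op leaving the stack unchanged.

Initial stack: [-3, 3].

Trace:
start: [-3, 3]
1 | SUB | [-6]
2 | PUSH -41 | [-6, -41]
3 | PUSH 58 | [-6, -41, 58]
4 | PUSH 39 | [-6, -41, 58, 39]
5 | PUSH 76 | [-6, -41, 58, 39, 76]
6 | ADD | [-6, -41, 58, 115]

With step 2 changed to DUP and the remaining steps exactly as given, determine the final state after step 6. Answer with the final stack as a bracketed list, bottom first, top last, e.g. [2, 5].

(re-executing from step 2 with the substitution; state before step 2: [-6])
2 | DUP | [-6, -6]
3 | PUSH 58 | [-6, -6, 58]
4 | PUSH 39 | [-6, -6, 58, 39]
5 | PUSH 76 | [-6, -6, 58, 39, 76]
6 | ADD | [-6, -6, 58, 115]

[-6, -6, 58, 115]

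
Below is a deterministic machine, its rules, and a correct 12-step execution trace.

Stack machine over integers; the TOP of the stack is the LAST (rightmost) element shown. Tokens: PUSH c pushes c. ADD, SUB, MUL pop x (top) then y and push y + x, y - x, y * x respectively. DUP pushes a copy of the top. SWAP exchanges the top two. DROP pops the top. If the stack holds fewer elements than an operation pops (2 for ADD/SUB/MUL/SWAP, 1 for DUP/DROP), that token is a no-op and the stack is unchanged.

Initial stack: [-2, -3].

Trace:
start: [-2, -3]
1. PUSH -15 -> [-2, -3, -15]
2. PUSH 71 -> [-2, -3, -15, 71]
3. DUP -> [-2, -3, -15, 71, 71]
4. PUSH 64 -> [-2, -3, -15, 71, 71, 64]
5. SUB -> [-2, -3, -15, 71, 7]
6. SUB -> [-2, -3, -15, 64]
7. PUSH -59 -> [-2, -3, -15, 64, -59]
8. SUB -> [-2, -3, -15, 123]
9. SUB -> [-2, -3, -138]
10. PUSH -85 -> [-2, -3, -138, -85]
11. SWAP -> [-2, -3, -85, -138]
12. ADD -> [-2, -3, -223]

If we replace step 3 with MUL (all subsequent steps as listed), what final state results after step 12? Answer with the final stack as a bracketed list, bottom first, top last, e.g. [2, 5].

[-1272]

(re-executing from step 3 with the substitution; state before step 3: [-2, -3, -15, 71])
3. MUL -> [-2, -3, -1065]
4. PUSH 64 -> [-2, -3, -1065, 64]
5. SUB -> [-2, -3, -1129]
6. SUB -> [-2, 1126]
7. PUSH -59 -> [-2, 1126, -59]
8. SUB -> [-2, 1185]
9. SUB -> [-1187]
10. PUSH -85 -> [-1187, -85]
11. SWAP -> [-85, -1187]
12. ADD -> [-1272]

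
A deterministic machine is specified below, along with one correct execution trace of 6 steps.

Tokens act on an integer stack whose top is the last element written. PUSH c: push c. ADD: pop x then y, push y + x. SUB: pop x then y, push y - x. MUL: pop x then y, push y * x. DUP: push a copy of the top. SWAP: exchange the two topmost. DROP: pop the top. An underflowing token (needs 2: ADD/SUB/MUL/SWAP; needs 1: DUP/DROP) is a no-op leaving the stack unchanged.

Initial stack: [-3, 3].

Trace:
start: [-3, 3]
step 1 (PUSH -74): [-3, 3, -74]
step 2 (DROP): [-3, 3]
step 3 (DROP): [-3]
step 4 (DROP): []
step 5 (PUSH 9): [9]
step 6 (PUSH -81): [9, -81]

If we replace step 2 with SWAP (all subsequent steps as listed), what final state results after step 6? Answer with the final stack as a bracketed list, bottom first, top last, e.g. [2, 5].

(re-executing from step 2 with the substitution; state before step 2: [-3, 3, -74])
step 2 (SWAP): [-3, -74, 3]
step 3 (DROP): [-3, -74]
step 4 (DROP): [-3]
step 5 (PUSH 9): [-3, 9]
step 6 (PUSH -81): [-3, 9, -81]

[-3, 9, -81]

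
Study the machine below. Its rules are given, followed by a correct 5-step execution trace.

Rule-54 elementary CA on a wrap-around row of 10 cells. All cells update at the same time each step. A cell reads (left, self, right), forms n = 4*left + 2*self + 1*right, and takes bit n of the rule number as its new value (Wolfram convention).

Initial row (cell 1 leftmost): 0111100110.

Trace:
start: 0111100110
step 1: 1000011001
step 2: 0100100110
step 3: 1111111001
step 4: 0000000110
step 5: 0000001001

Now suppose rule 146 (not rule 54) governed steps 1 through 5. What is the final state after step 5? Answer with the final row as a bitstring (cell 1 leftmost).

0100100000

(re-executing steps 1..5 under rule 146; state before step 1: 0111100110)
step 1: 1011011001
step 2: 0000000110
step 3: 0000001001
step 4: 1000010110
step 5: 0100100000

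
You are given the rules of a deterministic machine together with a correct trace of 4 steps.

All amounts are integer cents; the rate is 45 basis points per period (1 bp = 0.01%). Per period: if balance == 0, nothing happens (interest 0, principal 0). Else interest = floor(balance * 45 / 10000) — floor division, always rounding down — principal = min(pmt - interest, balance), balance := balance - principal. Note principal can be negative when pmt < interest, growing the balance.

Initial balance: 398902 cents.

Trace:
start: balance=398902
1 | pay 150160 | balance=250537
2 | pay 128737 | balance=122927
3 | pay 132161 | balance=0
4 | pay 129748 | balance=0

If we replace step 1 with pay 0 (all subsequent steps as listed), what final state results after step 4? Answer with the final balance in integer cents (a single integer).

(re-executing from step 1 with the substitution; state before step 1: balance=398902)
1 | pay 0 | balance=400697
2 | pay 128737 | balance=273763
3 | pay 132161 | balance=142833
4 | pay 129748 | balance=13727

13727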